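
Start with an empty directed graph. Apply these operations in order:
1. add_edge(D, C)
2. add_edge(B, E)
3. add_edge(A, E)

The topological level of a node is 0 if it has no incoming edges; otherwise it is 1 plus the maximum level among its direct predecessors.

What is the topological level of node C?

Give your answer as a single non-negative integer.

Answer: 1

Derivation:
Op 1: add_edge(D, C). Edges now: 1
Op 2: add_edge(B, E). Edges now: 2
Op 3: add_edge(A, E). Edges now: 3
Compute levels (Kahn BFS):
  sources (in-degree 0): A, B, D
  process A: level=0
    A->E: in-degree(E)=1, level(E)>=1
  process B: level=0
    B->E: in-degree(E)=0, level(E)=1, enqueue
  process D: level=0
    D->C: in-degree(C)=0, level(C)=1, enqueue
  process E: level=1
  process C: level=1
All levels: A:0, B:0, C:1, D:0, E:1
level(C) = 1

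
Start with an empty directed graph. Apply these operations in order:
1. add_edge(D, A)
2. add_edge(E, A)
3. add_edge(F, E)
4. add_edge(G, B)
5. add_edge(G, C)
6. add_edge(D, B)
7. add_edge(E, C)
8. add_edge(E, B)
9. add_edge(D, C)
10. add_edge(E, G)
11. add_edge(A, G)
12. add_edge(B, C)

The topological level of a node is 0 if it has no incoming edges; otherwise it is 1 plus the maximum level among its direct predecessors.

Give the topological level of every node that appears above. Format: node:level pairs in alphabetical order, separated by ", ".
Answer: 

Answer: A:2, B:4, C:5, D:0, E:1, F:0, G:3

Derivation:
Op 1: add_edge(D, A). Edges now: 1
Op 2: add_edge(E, A). Edges now: 2
Op 3: add_edge(F, E). Edges now: 3
Op 4: add_edge(G, B). Edges now: 4
Op 5: add_edge(G, C). Edges now: 5
Op 6: add_edge(D, B). Edges now: 6
Op 7: add_edge(E, C). Edges now: 7
Op 8: add_edge(E, B). Edges now: 8
Op 9: add_edge(D, C). Edges now: 9
Op 10: add_edge(E, G). Edges now: 10
Op 11: add_edge(A, G). Edges now: 11
Op 12: add_edge(B, C). Edges now: 12
Compute levels (Kahn BFS):
  sources (in-degree 0): D, F
  process D: level=0
    D->A: in-degree(A)=1, level(A)>=1
    D->B: in-degree(B)=2, level(B)>=1
    D->C: in-degree(C)=3, level(C)>=1
  process F: level=0
    F->E: in-degree(E)=0, level(E)=1, enqueue
  process E: level=1
    E->A: in-degree(A)=0, level(A)=2, enqueue
    E->B: in-degree(B)=1, level(B)>=2
    E->C: in-degree(C)=2, level(C)>=2
    E->G: in-degree(G)=1, level(G)>=2
  process A: level=2
    A->G: in-degree(G)=0, level(G)=3, enqueue
  process G: level=3
    G->B: in-degree(B)=0, level(B)=4, enqueue
    G->C: in-degree(C)=1, level(C)>=4
  process B: level=4
    B->C: in-degree(C)=0, level(C)=5, enqueue
  process C: level=5
All levels: A:2, B:4, C:5, D:0, E:1, F:0, G:3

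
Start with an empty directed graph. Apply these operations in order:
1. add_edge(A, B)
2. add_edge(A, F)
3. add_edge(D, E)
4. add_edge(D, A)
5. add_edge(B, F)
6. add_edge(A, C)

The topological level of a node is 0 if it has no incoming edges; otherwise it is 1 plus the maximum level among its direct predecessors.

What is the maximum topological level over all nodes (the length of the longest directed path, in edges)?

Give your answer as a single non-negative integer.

Op 1: add_edge(A, B). Edges now: 1
Op 2: add_edge(A, F). Edges now: 2
Op 3: add_edge(D, E). Edges now: 3
Op 4: add_edge(D, A). Edges now: 4
Op 5: add_edge(B, F). Edges now: 5
Op 6: add_edge(A, C). Edges now: 6
Compute levels (Kahn BFS):
  sources (in-degree 0): D
  process D: level=0
    D->A: in-degree(A)=0, level(A)=1, enqueue
    D->E: in-degree(E)=0, level(E)=1, enqueue
  process A: level=1
    A->B: in-degree(B)=0, level(B)=2, enqueue
    A->C: in-degree(C)=0, level(C)=2, enqueue
    A->F: in-degree(F)=1, level(F)>=2
  process E: level=1
  process B: level=2
    B->F: in-degree(F)=0, level(F)=3, enqueue
  process C: level=2
  process F: level=3
All levels: A:1, B:2, C:2, D:0, E:1, F:3
max level = 3

Answer: 3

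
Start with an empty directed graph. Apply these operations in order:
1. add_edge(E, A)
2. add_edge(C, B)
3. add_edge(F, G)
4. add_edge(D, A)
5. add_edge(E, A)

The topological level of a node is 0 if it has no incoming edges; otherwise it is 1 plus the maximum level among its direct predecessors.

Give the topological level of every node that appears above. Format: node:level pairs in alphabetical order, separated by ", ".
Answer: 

Op 1: add_edge(E, A). Edges now: 1
Op 2: add_edge(C, B). Edges now: 2
Op 3: add_edge(F, G). Edges now: 3
Op 4: add_edge(D, A). Edges now: 4
Op 5: add_edge(E, A) (duplicate, no change). Edges now: 4
Compute levels (Kahn BFS):
  sources (in-degree 0): C, D, E, F
  process C: level=0
    C->B: in-degree(B)=0, level(B)=1, enqueue
  process D: level=0
    D->A: in-degree(A)=1, level(A)>=1
  process E: level=0
    E->A: in-degree(A)=0, level(A)=1, enqueue
  process F: level=0
    F->G: in-degree(G)=0, level(G)=1, enqueue
  process B: level=1
  process A: level=1
  process G: level=1
All levels: A:1, B:1, C:0, D:0, E:0, F:0, G:1

Answer: A:1, B:1, C:0, D:0, E:0, F:0, G:1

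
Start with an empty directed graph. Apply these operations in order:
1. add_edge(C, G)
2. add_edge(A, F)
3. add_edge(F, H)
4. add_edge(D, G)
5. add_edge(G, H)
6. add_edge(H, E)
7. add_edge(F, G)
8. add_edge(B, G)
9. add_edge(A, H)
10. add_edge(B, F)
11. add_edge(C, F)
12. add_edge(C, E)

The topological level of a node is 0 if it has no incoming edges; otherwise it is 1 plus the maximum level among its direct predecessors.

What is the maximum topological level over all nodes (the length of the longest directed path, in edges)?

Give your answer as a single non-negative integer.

Op 1: add_edge(C, G). Edges now: 1
Op 2: add_edge(A, F). Edges now: 2
Op 3: add_edge(F, H). Edges now: 3
Op 4: add_edge(D, G). Edges now: 4
Op 5: add_edge(G, H). Edges now: 5
Op 6: add_edge(H, E). Edges now: 6
Op 7: add_edge(F, G). Edges now: 7
Op 8: add_edge(B, G). Edges now: 8
Op 9: add_edge(A, H). Edges now: 9
Op 10: add_edge(B, F). Edges now: 10
Op 11: add_edge(C, F). Edges now: 11
Op 12: add_edge(C, E). Edges now: 12
Compute levels (Kahn BFS):
  sources (in-degree 0): A, B, C, D
  process A: level=0
    A->F: in-degree(F)=2, level(F)>=1
    A->H: in-degree(H)=2, level(H)>=1
  process B: level=0
    B->F: in-degree(F)=1, level(F)>=1
    B->G: in-degree(G)=3, level(G)>=1
  process C: level=0
    C->E: in-degree(E)=1, level(E)>=1
    C->F: in-degree(F)=0, level(F)=1, enqueue
    C->G: in-degree(G)=2, level(G)>=1
  process D: level=0
    D->G: in-degree(G)=1, level(G)>=1
  process F: level=1
    F->G: in-degree(G)=0, level(G)=2, enqueue
    F->H: in-degree(H)=1, level(H)>=2
  process G: level=2
    G->H: in-degree(H)=0, level(H)=3, enqueue
  process H: level=3
    H->E: in-degree(E)=0, level(E)=4, enqueue
  process E: level=4
All levels: A:0, B:0, C:0, D:0, E:4, F:1, G:2, H:3
max level = 4

Answer: 4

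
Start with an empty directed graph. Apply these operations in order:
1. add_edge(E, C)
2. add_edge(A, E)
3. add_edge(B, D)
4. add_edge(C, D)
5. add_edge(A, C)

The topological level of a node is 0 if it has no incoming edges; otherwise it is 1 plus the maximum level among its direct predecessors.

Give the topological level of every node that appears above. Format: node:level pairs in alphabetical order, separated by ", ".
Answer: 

Answer: A:0, B:0, C:2, D:3, E:1

Derivation:
Op 1: add_edge(E, C). Edges now: 1
Op 2: add_edge(A, E). Edges now: 2
Op 3: add_edge(B, D). Edges now: 3
Op 4: add_edge(C, D). Edges now: 4
Op 5: add_edge(A, C). Edges now: 5
Compute levels (Kahn BFS):
  sources (in-degree 0): A, B
  process A: level=0
    A->C: in-degree(C)=1, level(C)>=1
    A->E: in-degree(E)=0, level(E)=1, enqueue
  process B: level=0
    B->D: in-degree(D)=1, level(D)>=1
  process E: level=1
    E->C: in-degree(C)=0, level(C)=2, enqueue
  process C: level=2
    C->D: in-degree(D)=0, level(D)=3, enqueue
  process D: level=3
All levels: A:0, B:0, C:2, D:3, E:1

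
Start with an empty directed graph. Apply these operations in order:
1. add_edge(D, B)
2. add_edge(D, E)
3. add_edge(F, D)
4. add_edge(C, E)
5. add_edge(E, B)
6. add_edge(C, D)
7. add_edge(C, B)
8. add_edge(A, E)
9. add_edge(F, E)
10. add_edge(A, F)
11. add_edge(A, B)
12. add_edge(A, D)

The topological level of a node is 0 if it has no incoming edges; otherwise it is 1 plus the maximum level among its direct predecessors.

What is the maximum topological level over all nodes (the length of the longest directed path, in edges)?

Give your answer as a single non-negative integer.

Op 1: add_edge(D, B). Edges now: 1
Op 2: add_edge(D, E). Edges now: 2
Op 3: add_edge(F, D). Edges now: 3
Op 4: add_edge(C, E). Edges now: 4
Op 5: add_edge(E, B). Edges now: 5
Op 6: add_edge(C, D). Edges now: 6
Op 7: add_edge(C, B). Edges now: 7
Op 8: add_edge(A, E). Edges now: 8
Op 9: add_edge(F, E). Edges now: 9
Op 10: add_edge(A, F). Edges now: 10
Op 11: add_edge(A, B). Edges now: 11
Op 12: add_edge(A, D). Edges now: 12
Compute levels (Kahn BFS):
  sources (in-degree 0): A, C
  process A: level=0
    A->B: in-degree(B)=3, level(B)>=1
    A->D: in-degree(D)=2, level(D)>=1
    A->E: in-degree(E)=3, level(E)>=1
    A->F: in-degree(F)=0, level(F)=1, enqueue
  process C: level=0
    C->B: in-degree(B)=2, level(B)>=1
    C->D: in-degree(D)=1, level(D)>=1
    C->E: in-degree(E)=2, level(E)>=1
  process F: level=1
    F->D: in-degree(D)=0, level(D)=2, enqueue
    F->E: in-degree(E)=1, level(E)>=2
  process D: level=2
    D->B: in-degree(B)=1, level(B)>=3
    D->E: in-degree(E)=0, level(E)=3, enqueue
  process E: level=3
    E->B: in-degree(B)=0, level(B)=4, enqueue
  process B: level=4
All levels: A:0, B:4, C:0, D:2, E:3, F:1
max level = 4

Answer: 4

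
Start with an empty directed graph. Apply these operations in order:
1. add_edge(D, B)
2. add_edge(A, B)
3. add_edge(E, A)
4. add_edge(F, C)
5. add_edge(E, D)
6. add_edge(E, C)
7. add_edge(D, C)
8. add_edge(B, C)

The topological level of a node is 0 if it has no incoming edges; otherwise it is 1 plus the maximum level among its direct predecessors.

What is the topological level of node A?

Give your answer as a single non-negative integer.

Op 1: add_edge(D, B). Edges now: 1
Op 2: add_edge(A, B). Edges now: 2
Op 3: add_edge(E, A). Edges now: 3
Op 4: add_edge(F, C). Edges now: 4
Op 5: add_edge(E, D). Edges now: 5
Op 6: add_edge(E, C). Edges now: 6
Op 7: add_edge(D, C). Edges now: 7
Op 8: add_edge(B, C). Edges now: 8
Compute levels (Kahn BFS):
  sources (in-degree 0): E, F
  process E: level=0
    E->A: in-degree(A)=0, level(A)=1, enqueue
    E->C: in-degree(C)=3, level(C)>=1
    E->D: in-degree(D)=0, level(D)=1, enqueue
  process F: level=0
    F->C: in-degree(C)=2, level(C)>=1
  process A: level=1
    A->B: in-degree(B)=1, level(B)>=2
  process D: level=1
    D->B: in-degree(B)=0, level(B)=2, enqueue
    D->C: in-degree(C)=1, level(C)>=2
  process B: level=2
    B->C: in-degree(C)=0, level(C)=3, enqueue
  process C: level=3
All levels: A:1, B:2, C:3, D:1, E:0, F:0
level(A) = 1

Answer: 1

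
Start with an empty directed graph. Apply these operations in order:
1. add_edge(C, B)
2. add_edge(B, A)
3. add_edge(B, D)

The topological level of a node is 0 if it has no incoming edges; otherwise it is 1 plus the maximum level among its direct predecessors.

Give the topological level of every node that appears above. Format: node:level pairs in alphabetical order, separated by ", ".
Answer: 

Op 1: add_edge(C, B). Edges now: 1
Op 2: add_edge(B, A). Edges now: 2
Op 3: add_edge(B, D). Edges now: 3
Compute levels (Kahn BFS):
  sources (in-degree 0): C
  process C: level=0
    C->B: in-degree(B)=0, level(B)=1, enqueue
  process B: level=1
    B->A: in-degree(A)=0, level(A)=2, enqueue
    B->D: in-degree(D)=0, level(D)=2, enqueue
  process A: level=2
  process D: level=2
All levels: A:2, B:1, C:0, D:2

Answer: A:2, B:1, C:0, D:2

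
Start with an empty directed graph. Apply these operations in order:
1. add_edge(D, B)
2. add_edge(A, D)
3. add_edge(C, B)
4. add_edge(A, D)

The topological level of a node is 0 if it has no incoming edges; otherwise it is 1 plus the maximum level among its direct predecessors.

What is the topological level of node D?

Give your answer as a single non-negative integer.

Answer: 1

Derivation:
Op 1: add_edge(D, B). Edges now: 1
Op 2: add_edge(A, D). Edges now: 2
Op 3: add_edge(C, B). Edges now: 3
Op 4: add_edge(A, D) (duplicate, no change). Edges now: 3
Compute levels (Kahn BFS):
  sources (in-degree 0): A, C
  process A: level=0
    A->D: in-degree(D)=0, level(D)=1, enqueue
  process C: level=0
    C->B: in-degree(B)=1, level(B)>=1
  process D: level=1
    D->B: in-degree(B)=0, level(B)=2, enqueue
  process B: level=2
All levels: A:0, B:2, C:0, D:1
level(D) = 1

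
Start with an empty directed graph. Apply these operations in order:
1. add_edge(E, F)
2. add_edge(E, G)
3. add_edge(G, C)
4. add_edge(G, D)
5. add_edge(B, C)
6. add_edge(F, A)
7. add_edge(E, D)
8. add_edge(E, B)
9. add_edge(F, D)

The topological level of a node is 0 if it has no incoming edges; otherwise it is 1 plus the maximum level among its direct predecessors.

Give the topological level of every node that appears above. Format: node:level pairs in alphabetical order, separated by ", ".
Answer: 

Answer: A:2, B:1, C:2, D:2, E:0, F:1, G:1

Derivation:
Op 1: add_edge(E, F). Edges now: 1
Op 2: add_edge(E, G). Edges now: 2
Op 3: add_edge(G, C). Edges now: 3
Op 4: add_edge(G, D). Edges now: 4
Op 5: add_edge(B, C). Edges now: 5
Op 6: add_edge(F, A). Edges now: 6
Op 7: add_edge(E, D). Edges now: 7
Op 8: add_edge(E, B). Edges now: 8
Op 9: add_edge(F, D). Edges now: 9
Compute levels (Kahn BFS):
  sources (in-degree 0): E
  process E: level=0
    E->B: in-degree(B)=0, level(B)=1, enqueue
    E->D: in-degree(D)=2, level(D)>=1
    E->F: in-degree(F)=0, level(F)=1, enqueue
    E->G: in-degree(G)=0, level(G)=1, enqueue
  process B: level=1
    B->C: in-degree(C)=1, level(C)>=2
  process F: level=1
    F->A: in-degree(A)=0, level(A)=2, enqueue
    F->D: in-degree(D)=1, level(D)>=2
  process G: level=1
    G->C: in-degree(C)=0, level(C)=2, enqueue
    G->D: in-degree(D)=0, level(D)=2, enqueue
  process A: level=2
  process C: level=2
  process D: level=2
All levels: A:2, B:1, C:2, D:2, E:0, F:1, G:1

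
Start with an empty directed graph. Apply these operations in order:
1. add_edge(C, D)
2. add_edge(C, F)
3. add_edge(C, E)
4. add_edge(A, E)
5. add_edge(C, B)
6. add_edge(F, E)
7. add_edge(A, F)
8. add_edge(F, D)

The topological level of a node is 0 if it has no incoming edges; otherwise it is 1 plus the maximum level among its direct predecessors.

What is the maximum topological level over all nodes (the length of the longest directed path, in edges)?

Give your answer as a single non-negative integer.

Op 1: add_edge(C, D). Edges now: 1
Op 2: add_edge(C, F). Edges now: 2
Op 3: add_edge(C, E). Edges now: 3
Op 4: add_edge(A, E). Edges now: 4
Op 5: add_edge(C, B). Edges now: 5
Op 6: add_edge(F, E). Edges now: 6
Op 7: add_edge(A, F). Edges now: 7
Op 8: add_edge(F, D). Edges now: 8
Compute levels (Kahn BFS):
  sources (in-degree 0): A, C
  process A: level=0
    A->E: in-degree(E)=2, level(E)>=1
    A->F: in-degree(F)=1, level(F)>=1
  process C: level=0
    C->B: in-degree(B)=0, level(B)=1, enqueue
    C->D: in-degree(D)=1, level(D)>=1
    C->E: in-degree(E)=1, level(E)>=1
    C->F: in-degree(F)=0, level(F)=1, enqueue
  process B: level=1
  process F: level=1
    F->D: in-degree(D)=0, level(D)=2, enqueue
    F->E: in-degree(E)=0, level(E)=2, enqueue
  process D: level=2
  process E: level=2
All levels: A:0, B:1, C:0, D:2, E:2, F:1
max level = 2

Answer: 2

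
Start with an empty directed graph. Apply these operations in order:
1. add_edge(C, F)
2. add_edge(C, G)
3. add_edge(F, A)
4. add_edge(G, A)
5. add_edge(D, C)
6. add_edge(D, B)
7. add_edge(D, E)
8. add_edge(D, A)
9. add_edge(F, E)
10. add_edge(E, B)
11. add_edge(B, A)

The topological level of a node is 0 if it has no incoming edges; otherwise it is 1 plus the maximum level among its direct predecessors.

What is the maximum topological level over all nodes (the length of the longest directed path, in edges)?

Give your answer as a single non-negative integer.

Op 1: add_edge(C, F). Edges now: 1
Op 2: add_edge(C, G). Edges now: 2
Op 3: add_edge(F, A). Edges now: 3
Op 4: add_edge(G, A). Edges now: 4
Op 5: add_edge(D, C). Edges now: 5
Op 6: add_edge(D, B). Edges now: 6
Op 7: add_edge(D, E). Edges now: 7
Op 8: add_edge(D, A). Edges now: 8
Op 9: add_edge(F, E). Edges now: 9
Op 10: add_edge(E, B). Edges now: 10
Op 11: add_edge(B, A). Edges now: 11
Compute levels (Kahn BFS):
  sources (in-degree 0): D
  process D: level=0
    D->A: in-degree(A)=3, level(A)>=1
    D->B: in-degree(B)=1, level(B)>=1
    D->C: in-degree(C)=0, level(C)=1, enqueue
    D->E: in-degree(E)=1, level(E)>=1
  process C: level=1
    C->F: in-degree(F)=0, level(F)=2, enqueue
    C->G: in-degree(G)=0, level(G)=2, enqueue
  process F: level=2
    F->A: in-degree(A)=2, level(A)>=3
    F->E: in-degree(E)=0, level(E)=3, enqueue
  process G: level=2
    G->A: in-degree(A)=1, level(A)>=3
  process E: level=3
    E->B: in-degree(B)=0, level(B)=4, enqueue
  process B: level=4
    B->A: in-degree(A)=0, level(A)=5, enqueue
  process A: level=5
All levels: A:5, B:4, C:1, D:0, E:3, F:2, G:2
max level = 5

Answer: 5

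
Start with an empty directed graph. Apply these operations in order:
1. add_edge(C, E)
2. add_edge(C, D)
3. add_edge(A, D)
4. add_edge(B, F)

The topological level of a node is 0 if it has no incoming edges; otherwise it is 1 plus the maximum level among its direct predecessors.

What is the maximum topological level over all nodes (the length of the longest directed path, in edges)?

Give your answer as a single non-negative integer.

Answer: 1

Derivation:
Op 1: add_edge(C, E). Edges now: 1
Op 2: add_edge(C, D). Edges now: 2
Op 3: add_edge(A, D). Edges now: 3
Op 4: add_edge(B, F). Edges now: 4
Compute levels (Kahn BFS):
  sources (in-degree 0): A, B, C
  process A: level=0
    A->D: in-degree(D)=1, level(D)>=1
  process B: level=0
    B->F: in-degree(F)=0, level(F)=1, enqueue
  process C: level=0
    C->D: in-degree(D)=0, level(D)=1, enqueue
    C->E: in-degree(E)=0, level(E)=1, enqueue
  process F: level=1
  process D: level=1
  process E: level=1
All levels: A:0, B:0, C:0, D:1, E:1, F:1
max level = 1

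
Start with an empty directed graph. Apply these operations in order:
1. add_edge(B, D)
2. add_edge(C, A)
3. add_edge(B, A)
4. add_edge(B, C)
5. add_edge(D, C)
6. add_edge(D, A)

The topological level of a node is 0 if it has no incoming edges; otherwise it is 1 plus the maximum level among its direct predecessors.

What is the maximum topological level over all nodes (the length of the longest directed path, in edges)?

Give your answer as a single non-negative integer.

Op 1: add_edge(B, D). Edges now: 1
Op 2: add_edge(C, A). Edges now: 2
Op 3: add_edge(B, A). Edges now: 3
Op 4: add_edge(B, C). Edges now: 4
Op 5: add_edge(D, C). Edges now: 5
Op 6: add_edge(D, A). Edges now: 6
Compute levels (Kahn BFS):
  sources (in-degree 0): B
  process B: level=0
    B->A: in-degree(A)=2, level(A)>=1
    B->C: in-degree(C)=1, level(C)>=1
    B->D: in-degree(D)=0, level(D)=1, enqueue
  process D: level=1
    D->A: in-degree(A)=1, level(A)>=2
    D->C: in-degree(C)=0, level(C)=2, enqueue
  process C: level=2
    C->A: in-degree(A)=0, level(A)=3, enqueue
  process A: level=3
All levels: A:3, B:0, C:2, D:1
max level = 3

Answer: 3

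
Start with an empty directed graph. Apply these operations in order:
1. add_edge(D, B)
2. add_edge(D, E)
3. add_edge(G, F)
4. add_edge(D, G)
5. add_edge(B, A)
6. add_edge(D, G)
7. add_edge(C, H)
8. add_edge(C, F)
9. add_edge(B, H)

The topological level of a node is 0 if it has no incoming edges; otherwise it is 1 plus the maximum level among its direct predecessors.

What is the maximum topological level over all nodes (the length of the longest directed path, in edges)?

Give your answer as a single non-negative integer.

Answer: 2

Derivation:
Op 1: add_edge(D, B). Edges now: 1
Op 2: add_edge(D, E). Edges now: 2
Op 3: add_edge(G, F). Edges now: 3
Op 4: add_edge(D, G). Edges now: 4
Op 5: add_edge(B, A). Edges now: 5
Op 6: add_edge(D, G) (duplicate, no change). Edges now: 5
Op 7: add_edge(C, H). Edges now: 6
Op 8: add_edge(C, F). Edges now: 7
Op 9: add_edge(B, H). Edges now: 8
Compute levels (Kahn BFS):
  sources (in-degree 0): C, D
  process C: level=0
    C->F: in-degree(F)=1, level(F)>=1
    C->H: in-degree(H)=1, level(H)>=1
  process D: level=0
    D->B: in-degree(B)=0, level(B)=1, enqueue
    D->E: in-degree(E)=0, level(E)=1, enqueue
    D->G: in-degree(G)=0, level(G)=1, enqueue
  process B: level=1
    B->A: in-degree(A)=0, level(A)=2, enqueue
    B->H: in-degree(H)=0, level(H)=2, enqueue
  process E: level=1
  process G: level=1
    G->F: in-degree(F)=0, level(F)=2, enqueue
  process A: level=2
  process H: level=2
  process F: level=2
All levels: A:2, B:1, C:0, D:0, E:1, F:2, G:1, H:2
max level = 2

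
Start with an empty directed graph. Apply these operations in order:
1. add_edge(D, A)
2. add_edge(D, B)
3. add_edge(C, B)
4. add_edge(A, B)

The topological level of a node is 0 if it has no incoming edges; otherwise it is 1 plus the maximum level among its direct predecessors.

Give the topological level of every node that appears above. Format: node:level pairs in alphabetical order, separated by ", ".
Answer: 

Answer: A:1, B:2, C:0, D:0

Derivation:
Op 1: add_edge(D, A). Edges now: 1
Op 2: add_edge(D, B). Edges now: 2
Op 3: add_edge(C, B). Edges now: 3
Op 4: add_edge(A, B). Edges now: 4
Compute levels (Kahn BFS):
  sources (in-degree 0): C, D
  process C: level=0
    C->B: in-degree(B)=2, level(B)>=1
  process D: level=0
    D->A: in-degree(A)=0, level(A)=1, enqueue
    D->B: in-degree(B)=1, level(B)>=1
  process A: level=1
    A->B: in-degree(B)=0, level(B)=2, enqueue
  process B: level=2
All levels: A:1, B:2, C:0, D:0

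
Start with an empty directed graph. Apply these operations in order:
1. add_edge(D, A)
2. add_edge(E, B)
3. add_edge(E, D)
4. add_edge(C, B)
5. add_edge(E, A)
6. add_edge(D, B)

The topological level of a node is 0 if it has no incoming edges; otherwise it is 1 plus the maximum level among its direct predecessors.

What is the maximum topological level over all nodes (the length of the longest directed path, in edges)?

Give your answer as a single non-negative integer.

Op 1: add_edge(D, A). Edges now: 1
Op 2: add_edge(E, B). Edges now: 2
Op 3: add_edge(E, D). Edges now: 3
Op 4: add_edge(C, B). Edges now: 4
Op 5: add_edge(E, A). Edges now: 5
Op 6: add_edge(D, B). Edges now: 6
Compute levels (Kahn BFS):
  sources (in-degree 0): C, E
  process C: level=0
    C->B: in-degree(B)=2, level(B)>=1
  process E: level=0
    E->A: in-degree(A)=1, level(A)>=1
    E->B: in-degree(B)=1, level(B)>=1
    E->D: in-degree(D)=0, level(D)=1, enqueue
  process D: level=1
    D->A: in-degree(A)=0, level(A)=2, enqueue
    D->B: in-degree(B)=0, level(B)=2, enqueue
  process A: level=2
  process B: level=2
All levels: A:2, B:2, C:0, D:1, E:0
max level = 2

Answer: 2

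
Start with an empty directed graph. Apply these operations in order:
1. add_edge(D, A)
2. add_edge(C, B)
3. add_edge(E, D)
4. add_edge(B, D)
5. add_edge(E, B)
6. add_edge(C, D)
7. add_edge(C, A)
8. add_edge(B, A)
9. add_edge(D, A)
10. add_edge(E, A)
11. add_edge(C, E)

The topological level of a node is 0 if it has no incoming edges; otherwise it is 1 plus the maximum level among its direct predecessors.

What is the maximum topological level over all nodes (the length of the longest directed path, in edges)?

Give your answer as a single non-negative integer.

Answer: 4

Derivation:
Op 1: add_edge(D, A). Edges now: 1
Op 2: add_edge(C, B). Edges now: 2
Op 3: add_edge(E, D). Edges now: 3
Op 4: add_edge(B, D). Edges now: 4
Op 5: add_edge(E, B). Edges now: 5
Op 6: add_edge(C, D). Edges now: 6
Op 7: add_edge(C, A). Edges now: 7
Op 8: add_edge(B, A). Edges now: 8
Op 9: add_edge(D, A) (duplicate, no change). Edges now: 8
Op 10: add_edge(E, A). Edges now: 9
Op 11: add_edge(C, E). Edges now: 10
Compute levels (Kahn BFS):
  sources (in-degree 0): C
  process C: level=0
    C->A: in-degree(A)=3, level(A)>=1
    C->B: in-degree(B)=1, level(B)>=1
    C->D: in-degree(D)=2, level(D)>=1
    C->E: in-degree(E)=0, level(E)=1, enqueue
  process E: level=1
    E->A: in-degree(A)=2, level(A)>=2
    E->B: in-degree(B)=0, level(B)=2, enqueue
    E->D: in-degree(D)=1, level(D)>=2
  process B: level=2
    B->A: in-degree(A)=1, level(A)>=3
    B->D: in-degree(D)=0, level(D)=3, enqueue
  process D: level=3
    D->A: in-degree(A)=0, level(A)=4, enqueue
  process A: level=4
All levels: A:4, B:2, C:0, D:3, E:1
max level = 4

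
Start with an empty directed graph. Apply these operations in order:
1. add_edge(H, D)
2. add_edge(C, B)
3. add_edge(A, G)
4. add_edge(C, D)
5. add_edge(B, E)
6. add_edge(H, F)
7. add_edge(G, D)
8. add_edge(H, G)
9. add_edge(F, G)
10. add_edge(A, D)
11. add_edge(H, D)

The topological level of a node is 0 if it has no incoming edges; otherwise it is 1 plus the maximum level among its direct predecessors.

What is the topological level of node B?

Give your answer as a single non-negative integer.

Op 1: add_edge(H, D). Edges now: 1
Op 2: add_edge(C, B). Edges now: 2
Op 3: add_edge(A, G). Edges now: 3
Op 4: add_edge(C, D). Edges now: 4
Op 5: add_edge(B, E). Edges now: 5
Op 6: add_edge(H, F). Edges now: 6
Op 7: add_edge(G, D). Edges now: 7
Op 8: add_edge(H, G). Edges now: 8
Op 9: add_edge(F, G). Edges now: 9
Op 10: add_edge(A, D). Edges now: 10
Op 11: add_edge(H, D) (duplicate, no change). Edges now: 10
Compute levels (Kahn BFS):
  sources (in-degree 0): A, C, H
  process A: level=0
    A->D: in-degree(D)=3, level(D)>=1
    A->G: in-degree(G)=2, level(G)>=1
  process C: level=0
    C->B: in-degree(B)=0, level(B)=1, enqueue
    C->D: in-degree(D)=2, level(D)>=1
  process H: level=0
    H->D: in-degree(D)=1, level(D)>=1
    H->F: in-degree(F)=0, level(F)=1, enqueue
    H->G: in-degree(G)=1, level(G)>=1
  process B: level=1
    B->E: in-degree(E)=0, level(E)=2, enqueue
  process F: level=1
    F->G: in-degree(G)=0, level(G)=2, enqueue
  process E: level=2
  process G: level=2
    G->D: in-degree(D)=0, level(D)=3, enqueue
  process D: level=3
All levels: A:0, B:1, C:0, D:3, E:2, F:1, G:2, H:0
level(B) = 1

Answer: 1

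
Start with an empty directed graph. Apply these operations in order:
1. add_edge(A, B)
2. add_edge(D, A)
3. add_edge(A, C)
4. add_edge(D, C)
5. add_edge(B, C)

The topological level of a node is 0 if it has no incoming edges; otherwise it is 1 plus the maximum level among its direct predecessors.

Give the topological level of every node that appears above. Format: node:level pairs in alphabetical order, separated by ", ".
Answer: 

Answer: A:1, B:2, C:3, D:0

Derivation:
Op 1: add_edge(A, B). Edges now: 1
Op 2: add_edge(D, A). Edges now: 2
Op 3: add_edge(A, C). Edges now: 3
Op 4: add_edge(D, C). Edges now: 4
Op 5: add_edge(B, C). Edges now: 5
Compute levels (Kahn BFS):
  sources (in-degree 0): D
  process D: level=0
    D->A: in-degree(A)=0, level(A)=1, enqueue
    D->C: in-degree(C)=2, level(C)>=1
  process A: level=1
    A->B: in-degree(B)=0, level(B)=2, enqueue
    A->C: in-degree(C)=1, level(C)>=2
  process B: level=2
    B->C: in-degree(C)=0, level(C)=3, enqueue
  process C: level=3
All levels: A:1, B:2, C:3, D:0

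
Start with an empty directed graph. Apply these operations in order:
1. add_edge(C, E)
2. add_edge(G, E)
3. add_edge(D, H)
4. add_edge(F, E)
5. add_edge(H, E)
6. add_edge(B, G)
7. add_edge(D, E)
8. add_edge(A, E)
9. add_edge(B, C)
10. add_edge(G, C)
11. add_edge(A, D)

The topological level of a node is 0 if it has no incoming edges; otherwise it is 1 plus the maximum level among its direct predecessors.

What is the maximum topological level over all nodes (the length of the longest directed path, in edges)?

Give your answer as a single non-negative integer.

Answer: 3

Derivation:
Op 1: add_edge(C, E). Edges now: 1
Op 2: add_edge(G, E). Edges now: 2
Op 3: add_edge(D, H). Edges now: 3
Op 4: add_edge(F, E). Edges now: 4
Op 5: add_edge(H, E). Edges now: 5
Op 6: add_edge(B, G). Edges now: 6
Op 7: add_edge(D, E). Edges now: 7
Op 8: add_edge(A, E). Edges now: 8
Op 9: add_edge(B, C). Edges now: 9
Op 10: add_edge(G, C). Edges now: 10
Op 11: add_edge(A, D). Edges now: 11
Compute levels (Kahn BFS):
  sources (in-degree 0): A, B, F
  process A: level=0
    A->D: in-degree(D)=0, level(D)=1, enqueue
    A->E: in-degree(E)=5, level(E)>=1
  process B: level=0
    B->C: in-degree(C)=1, level(C)>=1
    B->G: in-degree(G)=0, level(G)=1, enqueue
  process F: level=0
    F->E: in-degree(E)=4, level(E)>=1
  process D: level=1
    D->E: in-degree(E)=3, level(E)>=2
    D->H: in-degree(H)=0, level(H)=2, enqueue
  process G: level=1
    G->C: in-degree(C)=0, level(C)=2, enqueue
    G->E: in-degree(E)=2, level(E)>=2
  process H: level=2
    H->E: in-degree(E)=1, level(E)>=3
  process C: level=2
    C->E: in-degree(E)=0, level(E)=3, enqueue
  process E: level=3
All levels: A:0, B:0, C:2, D:1, E:3, F:0, G:1, H:2
max level = 3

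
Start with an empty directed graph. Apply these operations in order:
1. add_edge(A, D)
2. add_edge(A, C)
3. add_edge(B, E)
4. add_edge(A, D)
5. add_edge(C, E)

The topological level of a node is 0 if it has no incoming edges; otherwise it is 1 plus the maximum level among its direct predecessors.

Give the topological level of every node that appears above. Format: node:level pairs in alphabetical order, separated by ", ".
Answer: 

Answer: A:0, B:0, C:1, D:1, E:2

Derivation:
Op 1: add_edge(A, D). Edges now: 1
Op 2: add_edge(A, C). Edges now: 2
Op 3: add_edge(B, E). Edges now: 3
Op 4: add_edge(A, D) (duplicate, no change). Edges now: 3
Op 5: add_edge(C, E). Edges now: 4
Compute levels (Kahn BFS):
  sources (in-degree 0): A, B
  process A: level=0
    A->C: in-degree(C)=0, level(C)=1, enqueue
    A->D: in-degree(D)=0, level(D)=1, enqueue
  process B: level=0
    B->E: in-degree(E)=1, level(E)>=1
  process C: level=1
    C->E: in-degree(E)=0, level(E)=2, enqueue
  process D: level=1
  process E: level=2
All levels: A:0, B:0, C:1, D:1, E:2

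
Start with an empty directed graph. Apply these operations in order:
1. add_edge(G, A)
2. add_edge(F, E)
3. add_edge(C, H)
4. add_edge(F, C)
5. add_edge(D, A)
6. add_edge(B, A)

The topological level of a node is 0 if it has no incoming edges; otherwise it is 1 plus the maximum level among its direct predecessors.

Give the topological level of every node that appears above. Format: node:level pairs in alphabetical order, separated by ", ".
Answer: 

Op 1: add_edge(G, A). Edges now: 1
Op 2: add_edge(F, E). Edges now: 2
Op 3: add_edge(C, H). Edges now: 3
Op 4: add_edge(F, C). Edges now: 4
Op 5: add_edge(D, A). Edges now: 5
Op 6: add_edge(B, A). Edges now: 6
Compute levels (Kahn BFS):
  sources (in-degree 0): B, D, F, G
  process B: level=0
    B->A: in-degree(A)=2, level(A)>=1
  process D: level=0
    D->A: in-degree(A)=1, level(A)>=1
  process F: level=0
    F->C: in-degree(C)=0, level(C)=1, enqueue
    F->E: in-degree(E)=0, level(E)=1, enqueue
  process G: level=0
    G->A: in-degree(A)=0, level(A)=1, enqueue
  process C: level=1
    C->H: in-degree(H)=0, level(H)=2, enqueue
  process E: level=1
  process A: level=1
  process H: level=2
All levels: A:1, B:0, C:1, D:0, E:1, F:0, G:0, H:2

Answer: A:1, B:0, C:1, D:0, E:1, F:0, G:0, H:2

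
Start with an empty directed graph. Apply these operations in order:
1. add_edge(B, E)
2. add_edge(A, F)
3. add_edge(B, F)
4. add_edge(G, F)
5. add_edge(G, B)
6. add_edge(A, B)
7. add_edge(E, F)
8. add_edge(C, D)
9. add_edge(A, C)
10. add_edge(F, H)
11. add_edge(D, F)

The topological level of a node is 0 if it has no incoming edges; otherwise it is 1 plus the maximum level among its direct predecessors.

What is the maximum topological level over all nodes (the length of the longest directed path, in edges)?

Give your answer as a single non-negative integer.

Op 1: add_edge(B, E). Edges now: 1
Op 2: add_edge(A, F). Edges now: 2
Op 3: add_edge(B, F). Edges now: 3
Op 4: add_edge(G, F). Edges now: 4
Op 5: add_edge(G, B). Edges now: 5
Op 6: add_edge(A, B). Edges now: 6
Op 7: add_edge(E, F). Edges now: 7
Op 8: add_edge(C, D). Edges now: 8
Op 9: add_edge(A, C). Edges now: 9
Op 10: add_edge(F, H). Edges now: 10
Op 11: add_edge(D, F). Edges now: 11
Compute levels (Kahn BFS):
  sources (in-degree 0): A, G
  process A: level=0
    A->B: in-degree(B)=1, level(B)>=1
    A->C: in-degree(C)=0, level(C)=1, enqueue
    A->F: in-degree(F)=4, level(F)>=1
  process G: level=0
    G->B: in-degree(B)=0, level(B)=1, enqueue
    G->F: in-degree(F)=3, level(F)>=1
  process C: level=1
    C->D: in-degree(D)=0, level(D)=2, enqueue
  process B: level=1
    B->E: in-degree(E)=0, level(E)=2, enqueue
    B->F: in-degree(F)=2, level(F)>=2
  process D: level=2
    D->F: in-degree(F)=1, level(F)>=3
  process E: level=2
    E->F: in-degree(F)=0, level(F)=3, enqueue
  process F: level=3
    F->H: in-degree(H)=0, level(H)=4, enqueue
  process H: level=4
All levels: A:0, B:1, C:1, D:2, E:2, F:3, G:0, H:4
max level = 4

Answer: 4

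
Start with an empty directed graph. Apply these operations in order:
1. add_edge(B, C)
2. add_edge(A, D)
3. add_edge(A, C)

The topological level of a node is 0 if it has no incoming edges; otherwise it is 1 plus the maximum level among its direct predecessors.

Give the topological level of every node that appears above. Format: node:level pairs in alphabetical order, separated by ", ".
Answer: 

Op 1: add_edge(B, C). Edges now: 1
Op 2: add_edge(A, D). Edges now: 2
Op 3: add_edge(A, C). Edges now: 3
Compute levels (Kahn BFS):
  sources (in-degree 0): A, B
  process A: level=0
    A->C: in-degree(C)=1, level(C)>=1
    A->D: in-degree(D)=0, level(D)=1, enqueue
  process B: level=0
    B->C: in-degree(C)=0, level(C)=1, enqueue
  process D: level=1
  process C: level=1
All levels: A:0, B:0, C:1, D:1

Answer: A:0, B:0, C:1, D:1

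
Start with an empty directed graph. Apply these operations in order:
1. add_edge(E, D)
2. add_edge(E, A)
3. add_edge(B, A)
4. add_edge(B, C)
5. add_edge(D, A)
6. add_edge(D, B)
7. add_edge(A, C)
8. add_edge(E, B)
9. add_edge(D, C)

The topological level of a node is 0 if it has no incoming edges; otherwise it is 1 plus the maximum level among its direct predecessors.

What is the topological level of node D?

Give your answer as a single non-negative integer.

Answer: 1

Derivation:
Op 1: add_edge(E, D). Edges now: 1
Op 2: add_edge(E, A). Edges now: 2
Op 3: add_edge(B, A). Edges now: 3
Op 4: add_edge(B, C). Edges now: 4
Op 5: add_edge(D, A). Edges now: 5
Op 6: add_edge(D, B). Edges now: 6
Op 7: add_edge(A, C). Edges now: 7
Op 8: add_edge(E, B). Edges now: 8
Op 9: add_edge(D, C). Edges now: 9
Compute levels (Kahn BFS):
  sources (in-degree 0): E
  process E: level=0
    E->A: in-degree(A)=2, level(A)>=1
    E->B: in-degree(B)=1, level(B)>=1
    E->D: in-degree(D)=0, level(D)=1, enqueue
  process D: level=1
    D->A: in-degree(A)=1, level(A)>=2
    D->B: in-degree(B)=0, level(B)=2, enqueue
    D->C: in-degree(C)=2, level(C)>=2
  process B: level=2
    B->A: in-degree(A)=0, level(A)=3, enqueue
    B->C: in-degree(C)=1, level(C)>=3
  process A: level=3
    A->C: in-degree(C)=0, level(C)=4, enqueue
  process C: level=4
All levels: A:3, B:2, C:4, D:1, E:0
level(D) = 1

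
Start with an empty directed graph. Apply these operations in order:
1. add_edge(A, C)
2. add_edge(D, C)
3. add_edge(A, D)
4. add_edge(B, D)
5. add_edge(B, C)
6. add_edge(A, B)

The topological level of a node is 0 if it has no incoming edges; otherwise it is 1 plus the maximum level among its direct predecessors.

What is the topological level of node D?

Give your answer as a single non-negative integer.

Op 1: add_edge(A, C). Edges now: 1
Op 2: add_edge(D, C). Edges now: 2
Op 3: add_edge(A, D). Edges now: 3
Op 4: add_edge(B, D). Edges now: 4
Op 5: add_edge(B, C). Edges now: 5
Op 6: add_edge(A, B). Edges now: 6
Compute levels (Kahn BFS):
  sources (in-degree 0): A
  process A: level=0
    A->B: in-degree(B)=0, level(B)=1, enqueue
    A->C: in-degree(C)=2, level(C)>=1
    A->D: in-degree(D)=1, level(D)>=1
  process B: level=1
    B->C: in-degree(C)=1, level(C)>=2
    B->D: in-degree(D)=0, level(D)=2, enqueue
  process D: level=2
    D->C: in-degree(C)=0, level(C)=3, enqueue
  process C: level=3
All levels: A:0, B:1, C:3, D:2
level(D) = 2

Answer: 2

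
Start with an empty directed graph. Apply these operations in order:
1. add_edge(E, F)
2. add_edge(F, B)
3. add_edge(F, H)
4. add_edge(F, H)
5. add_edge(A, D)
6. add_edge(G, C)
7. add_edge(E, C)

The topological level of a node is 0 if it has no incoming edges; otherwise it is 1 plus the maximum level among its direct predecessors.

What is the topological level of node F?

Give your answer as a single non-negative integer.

Op 1: add_edge(E, F). Edges now: 1
Op 2: add_edge(F, B). Edges now: 2
Op 3: add_edge(F, H). Edges now: 3
Op 4: add_edge(F, H) (duplicate, no change). Edges now: 3
Op 5: add_edge(A, D). Edges now: 4
Op 6: add_edge(G, C). Edges now: 5
Op 7: add_edge(E, C). Edges now: 6
Compute levels (Kahn BFS):
  sources (in-degree 0): A, E, G
  process A: level=0
    A->D: in-degree(D)=0, level(D)=1, enqueue
  process E: level=0
    E->C: in-degree(C)=1, level(C)>=1
    E->F: in-degree(F)=0, level(F)=1, enqueue
  process G: level=0
    G->C: in-degree(C)=0, level(C)=1, enqueue
  process D: level=1
  process F: level=1
    F->B: in-degree(B)=0, level(B)=2, enqueue
    F->H: in-degree(H)=0, level(H)=2, enqueue
  process C: level=1
  process B: level=2
  process H: level=2
All levels: A:0, B:2, C:1, D:1, E:0, F:1, G:0, H:2
level(F) = 1

Answer: 1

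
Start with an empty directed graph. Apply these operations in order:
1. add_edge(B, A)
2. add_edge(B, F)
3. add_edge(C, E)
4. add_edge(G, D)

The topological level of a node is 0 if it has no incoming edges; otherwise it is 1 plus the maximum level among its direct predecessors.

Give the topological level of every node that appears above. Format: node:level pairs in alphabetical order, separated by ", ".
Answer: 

Answer: A:1, B:0, C:0, D:1, E:1, F:1, G:0

Derivation:
Op 1: add_edge(B, A). Edges now: 1
Op 2: add_edge(B, F). Edges now: 2
Op 3: add_edge(C, E). Edges now: 3
Op 4: add_edge(G, D). Edges now: 4
Compute levels (Kahn BFS):
  sources (in-degree 0): B, C, G
  process B: level=0
    B->A: in-degree(A)=0, level(A)=1, enqueue
    B->F: in-degree(F)=0, level(F)=1, enqueue
  process C: level=0
    C->E: in-degree(E)=0, level(E)=1, enqueue
  process G: level=0
    G->D: in-degree(D)=0, level(D)=1, enqueue
  process A: level=1
  process F: level=1
  process E: level=1
  process D: level=1
All levels: A:1, B:0, C:0, D:1, E:1, F:1, G:0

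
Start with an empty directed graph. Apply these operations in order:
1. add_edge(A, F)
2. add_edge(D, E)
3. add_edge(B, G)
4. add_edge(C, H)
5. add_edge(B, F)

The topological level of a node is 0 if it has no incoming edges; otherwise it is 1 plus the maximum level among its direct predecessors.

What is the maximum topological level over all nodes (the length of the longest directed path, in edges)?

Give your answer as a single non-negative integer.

Answer: 1

Derivation:
Op 1: add_edge(A, F). Edges now: 1
Op 2: add_edge(D, E). Edges now: 2
Op 3: add_edge(B, G). Edges now: 3
Op 4: add_edge(C, H). Edges now: 4
Op 5: add_edge(B, F). Edges now: 5
Compute levels (Kahn BFS):
  sources (in-degree 0): A, B, C, D
  process A: level=0
    A->F: in-degree(F)=1, level(F)>=1
  process B: level=0
    B->F: in-degree(F)=0, level(F)=1, enqueue
    B->G: in-degree(G)=0, level(G)=1, enqueue
  process C: level=0
    C->H: in-degree(H)=0, level(H)=1, enqueue
  process D: level=0
    D->E: in-degree(E)=0, level(E)=1, enqueue
  process F: level=1
  process G: level=1
  process H: level=1
  process E: level=1
All levels: A:0, B:0, C:0, D:0, E:1, F:1, G:1, H:1
max level = 1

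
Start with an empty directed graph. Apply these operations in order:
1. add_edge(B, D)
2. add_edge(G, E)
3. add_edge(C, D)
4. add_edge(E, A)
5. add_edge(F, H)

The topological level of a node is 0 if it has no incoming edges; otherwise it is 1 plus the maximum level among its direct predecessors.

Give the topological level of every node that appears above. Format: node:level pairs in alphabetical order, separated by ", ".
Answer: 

Op 1: add_edge(B, D). Edges now: 1
Op 2: add_edge(G, E). Edges now: 2
Op 3: add_edge(C, D). Edges now: 3
Op 4: add_edge(E, A). Edges now: 4
Op 5: add_edge(F, H). Edges now: 5
Compute levels (Kahn BFS):
  sources (in-degree 0): B, C, F, G
  process B: level=0
    B->D: in-degree(D)=1, level(D)>=1
  process C: level=0
    C->D: in-degree(D)=0, level(D)=1, enqueue
  process F: level=0
    F->H: in-degree(H)=0, level(H)=1, enqueue
  process G: level=0
    G->E: in-degree(E)=0, level(E)=1, enqueue
  process D: level=1
  process H: level=1
  process E: level=1
    E->A: in-degree(A)=0, level(A)=2, enqueue
  process A: level=2
All levels: A:2, B:0, C:0, D:1, E:1, F:0, G:0, H:1

Answer: A:2, B:0, C:0, D:1, E:1, F:0, G:0, H:1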